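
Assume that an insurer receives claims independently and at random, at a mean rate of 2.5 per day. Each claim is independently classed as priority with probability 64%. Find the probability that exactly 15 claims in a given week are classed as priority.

0.0572

Thinning: the claims that are classed as priority themselves form a Poisson process with rate 0.64 × 2.5 = 1.6 per day.
Over the interval, μ = 1.6 × 7 = 11.2 (a week = 7 days).
P(N = 15) = e^(−11.2) · 11.2^15/15! ≈ 0.0572.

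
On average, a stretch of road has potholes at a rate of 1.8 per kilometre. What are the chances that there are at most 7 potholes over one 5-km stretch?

0.3239

Over the interval, μ = 1.8 × 5 = 9 (a 5-km stretch = 5 kilometres).
P(N ≤ 7) = Σ_{j=0}^{7} e^(−μ) μ^j/j! ≈ 0.3239.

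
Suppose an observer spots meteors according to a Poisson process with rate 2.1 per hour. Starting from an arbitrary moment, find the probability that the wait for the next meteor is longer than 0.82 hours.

0.1787

The wait for the next event is exponential with rate λ = 2.1 per hour.
P(T > 0.82) = e^(−λt) = e^(−2.1 × 0.82) = e^(−1.722) ≈ 0.1787.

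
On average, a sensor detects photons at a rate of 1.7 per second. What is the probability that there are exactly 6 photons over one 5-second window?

0.1066

Over the interval, μ = 1.7 × 5 = 8.5 (a 5-second window = 5 seconds).
P(N = 6) = e^(−μ) μ^6/6! = e^(−8.5) · 8.5^6/720 ≈ 0.1066.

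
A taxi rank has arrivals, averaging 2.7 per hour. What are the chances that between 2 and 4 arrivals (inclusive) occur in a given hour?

With mean μ = 2.7 per hour,
P(2 ≤ N ≤ 4) = Σ_{j=2}^{4} e^(−2.7) · 2.7^j/j! ≈ 0.6142.

0.6142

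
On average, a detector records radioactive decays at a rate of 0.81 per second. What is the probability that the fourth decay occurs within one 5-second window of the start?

Over the interval, μ = 0.81 × 5 = 4.05 (a 5-second window = 5 seconds).
The fourth arrival falls in the interval iff at least 4 events occur there: P(S_4 ≤ t) = P(N ≥ 4) = 1 − P(N ≤ 3) ≈ 0.5762.

0.5762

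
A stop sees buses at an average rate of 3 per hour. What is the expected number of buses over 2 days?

144

E[N] = λt = 3 × 48 = 144 (2 days = 48 hours).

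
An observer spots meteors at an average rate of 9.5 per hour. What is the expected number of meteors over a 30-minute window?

4.75

E[N] = λt = 9.5 × 0.5 = 4.75 (a 30-minute window = 0.5 hours).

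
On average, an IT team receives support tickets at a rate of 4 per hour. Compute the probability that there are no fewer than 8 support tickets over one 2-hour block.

0.5470

Over the interval, μ = 4 × 2 = 8 (a 2-hour block = 2 hours).
P(N ≥ 8) = 1 − P(N ≤ 7) = 1 − Σ_{j=0}^{7} e^(−μ) μ^j/j! ≈ 0.5470.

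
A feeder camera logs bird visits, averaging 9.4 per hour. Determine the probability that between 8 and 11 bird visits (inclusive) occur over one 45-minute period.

0.3531

Over the interval, μ = 9.4 × 0.75 = 7.05 (a 45-minute period = 0.75 hours).
P(8 ≤ N ≤ 11) = Σ_{j=8}^{11} e^(−7.05) · 7.05^j/j! ≈ 0.3531.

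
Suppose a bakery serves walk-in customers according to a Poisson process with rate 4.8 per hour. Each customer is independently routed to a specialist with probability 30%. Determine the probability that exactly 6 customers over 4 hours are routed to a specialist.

0.1598

Thinning: the customers that are routed to a specialist themselves form a Poisson process with rate 0.3 × 4.8 = 1.44 per hour.
Over the interval, μ = 1.44 × 4 = 5.76 (4 hours).
P(N = 6) = e^(−5.76) · 5.76^6/6! ≈ 0.1598.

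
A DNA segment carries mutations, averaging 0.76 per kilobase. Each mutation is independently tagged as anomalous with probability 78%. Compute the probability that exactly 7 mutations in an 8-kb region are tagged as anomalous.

0.0933

Thinning: the mutations that are tagged as anomalous themselves form a Poisson process with rate 0.78 × 0.76 = 0.5928 per kilobase.
Over the interval, μ = 0.5928 × 8 = 4.7424 (an 8-kb region = 8 kilobases).
P(N = 7) = e^(−4.7424) · 4.7424^7/7! ≈ 0.0933.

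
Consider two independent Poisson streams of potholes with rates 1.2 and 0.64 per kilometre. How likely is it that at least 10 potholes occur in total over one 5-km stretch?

0.4389

Independent Poisson processes superpose: combined rate λ = 1.2 + 0.64 = 1.84 per kilometre.
Over the interval, μ = 1.84 × 5 = 9.2 (a 5-km stretch = 5 kilometres).
P(N ≥ 10) = 1 − P(N ≤ 9) ≈ 0.4389.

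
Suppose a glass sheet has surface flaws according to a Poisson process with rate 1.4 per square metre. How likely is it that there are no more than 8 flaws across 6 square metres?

Over the interval, μ = 1.4 × 6 = 8.4 (6 square metres).
P(N ≤ 8) = Σ_{j=0}^{8} e^(−μ) μ^j/j! ≈ 0.5369.

0.5369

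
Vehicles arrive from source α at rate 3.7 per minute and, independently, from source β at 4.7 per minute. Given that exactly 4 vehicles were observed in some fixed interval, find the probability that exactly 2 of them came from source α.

Given the total, each event is independently from source α with probability p = λ_α/(λ_α+λ_β) = 3.7/8.4 ≈ 0.4405.
So K ~ Binomial(4, 3.7/8.4): P(K = 2) = C(4,2) · (3.7/8.4)^2 · (4.7/8.4)^2 ≈ 0.3644.

0.3644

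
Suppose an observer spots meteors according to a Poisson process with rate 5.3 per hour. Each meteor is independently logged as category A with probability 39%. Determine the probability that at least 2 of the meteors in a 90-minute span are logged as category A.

Thinning: the meteors that are logged as category A themselves form a Poisson process with rate 0.39 × 5.3 = 2.067 per hour.
Over the interval, μ = 2.067 × 1.5 = 3.1005 (a 90-minute span = 1.5 hours).
P(N ≥ 2) = 1 − P(N ≤ 1) ≈ 0.8154.

0.8154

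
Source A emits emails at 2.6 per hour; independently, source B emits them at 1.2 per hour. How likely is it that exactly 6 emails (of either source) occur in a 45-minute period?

0.0431

Independent Poisson processes superpose: combined rate λ = 2.6 + 1.2 = 3.8 per hour.
Over the interval, μ = 3.8 × 0.75 = 2.85 (a 45-minute period = 0.75 hours).
P(N = 6) = e^(−2.85) · 2.85^6/6! ≈ 0.0431.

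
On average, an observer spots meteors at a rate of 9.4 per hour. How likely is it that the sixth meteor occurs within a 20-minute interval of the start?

Over the interval, μ = 9.4 × 1/3 ≈ 3.13333 (a 20-minute interval = 1/3 hours).
The sixth arrival falls in the interval iff at least 6 events occur there: P(S_6 ≤ t) = P(N ≥ 6) = 1 − P(N ≤ 5) ≈ 0.0980.

0.0980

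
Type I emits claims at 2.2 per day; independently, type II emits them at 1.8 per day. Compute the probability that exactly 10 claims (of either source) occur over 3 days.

0.1048

Independent Poisson processes superpose: combined rate λ = 2.2 + 1.8 = 4 per day.
Over the interval, μ = 4 × 3 = 12 (3 days).
P(N = 10) = e^(−12) · 12^10/10! ≈ 0.1048.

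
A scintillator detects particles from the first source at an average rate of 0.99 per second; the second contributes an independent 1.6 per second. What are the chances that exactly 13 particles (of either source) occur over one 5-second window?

0.1099

Independent Poisson processes superpose: combined rate λ = 0.99 + 1.6 = 2.59 per second.
Over the interval, μ = 2.59 × 5 = 12.95 (a 5-second window = 5 seconds).
P(N = 13) = e^(−12.95) · 12.95^13/13! ≈ 0.1099.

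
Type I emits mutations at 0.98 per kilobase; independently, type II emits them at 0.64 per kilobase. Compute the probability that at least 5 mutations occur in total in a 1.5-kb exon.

0.0997

Independent Poisson processes superpose: combined rate λ = 0.98 + 0.64 = 1.62 per kilobase.
Over the interval, μ = 1.62 × 1.5 = 2.43 (a 1.5-kb exon = 1.5 kilobases).
P(N ≥ 5) = 1 − P(N ≤ 4) ≈ 0.0997.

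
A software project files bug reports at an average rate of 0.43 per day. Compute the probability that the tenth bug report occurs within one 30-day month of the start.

Over the interval, μ = 0.43 × 30 = 12.9 (a 30-day month = 30 days).
The tenth arrival falls in the interval iff at least 10 events occur there: P(S_10 ≤ t) = P(N ≥ 10) = 1 − P(N ≤ 9) ≈ 0.8275.

0.8275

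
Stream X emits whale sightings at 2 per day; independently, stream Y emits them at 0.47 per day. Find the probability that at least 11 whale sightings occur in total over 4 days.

0.4020

Independent Poisson processes superpose: combined rate λ = 2 + 0.47 = 2.47 per day.
Over the interval, μ = 2.47 × 4 = 9.88 (4 days).
P(N ≥ 11) = 1 − P(N ≤ 10) ≈ 0.4020.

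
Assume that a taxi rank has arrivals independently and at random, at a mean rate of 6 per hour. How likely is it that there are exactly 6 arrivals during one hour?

With mean μ = 6 per hour,
P(N = 6) = e^(−μ) μ^6/6! = e^(−6) · 6^6/720 ≈ 0.1606.

0.1606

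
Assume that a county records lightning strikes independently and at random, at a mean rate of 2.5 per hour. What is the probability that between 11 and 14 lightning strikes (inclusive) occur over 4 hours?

Over the interval, μ = 2.5 × 4 = 10 (4 hours).
P(11 ≤ N ≤ 14) = Σ_{j=11}^{14} e^(−10) · 10^j/j! ≈ 0.3335.

0.3335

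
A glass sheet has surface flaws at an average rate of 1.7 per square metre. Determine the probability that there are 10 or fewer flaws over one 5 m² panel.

0.7634

Over the interval, μ = 1.7 × 5 = 8.5 (a 5 m² panel = 5 square metres).
P(N ≤ 10) = Σ_{j=0}^{10} e^(−μ) μ^j/j! ≈ 0.7634.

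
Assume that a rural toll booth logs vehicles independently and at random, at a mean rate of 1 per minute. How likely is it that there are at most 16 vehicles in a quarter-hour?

Over the interval, μ = 1 × 15 = 15 (a quarter-hour = 15 minutes).
P(N ≤ 16) = Σ_{j=0}^{16} e^(−μ) μ^j/j! ≈ 0.6641.

0.6641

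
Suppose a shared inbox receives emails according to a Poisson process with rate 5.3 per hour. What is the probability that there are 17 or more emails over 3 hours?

Over the interval, μ = 5.3 × 3 = 15.9 (3 hours).
P(N ≥ 17) = 1 − P(N ≤ 16) = 1 − Σ_{j=0}^{16} e^(−μ) μ^j/j! ≈ 0.4241.

0.4241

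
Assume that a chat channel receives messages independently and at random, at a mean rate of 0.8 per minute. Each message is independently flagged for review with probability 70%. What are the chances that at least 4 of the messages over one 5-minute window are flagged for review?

Thinning: the messages that are flagged for review themselves form a Poisson process with rate 0.7 × 0.8 = 0.56 per minute.
Over the interval, μ = 0.56 × 5 = 2.8 (a 5-minute window = 5 minutes).
P(N ≥ 4) = 1 − P(N ≤ 3) ≈ 0.3081.

0.3081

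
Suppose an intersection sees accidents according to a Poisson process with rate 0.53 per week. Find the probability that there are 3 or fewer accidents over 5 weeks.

0.7251

Over the interval, μ = 0.53 × 5 = 2.65 (5 weeks).
P(N ≤ 3) = Σ_{j=0}^{3} e^(−μ) μ^j/j! ≈ 0.7251.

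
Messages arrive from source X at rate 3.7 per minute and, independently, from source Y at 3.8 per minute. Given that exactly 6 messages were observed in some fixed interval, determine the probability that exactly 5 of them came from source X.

0.0888

Given the total, each event is independently from source X with probability p = λ_X/(λ_X+λ_Y) = 3.7/7.5 ≈ 0.4933.
So K ~ Binomial(6, 3.7/7.5): P(K = 5) = C(6,5) · (3.7/7.5)^5 · (3.8/7.5)^1 ≈ 0.0888.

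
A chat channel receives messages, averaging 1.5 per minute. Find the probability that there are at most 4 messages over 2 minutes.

Over the interval, μ = 1.5 × 2 = 3 (2 minutes).
P(N ≤ 4) = Σ_{j=0}^{4} e^(−μ) μ^j/j! ≈ 0.8153.

0.8153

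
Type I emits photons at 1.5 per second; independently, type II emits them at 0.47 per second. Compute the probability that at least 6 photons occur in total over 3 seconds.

Independent Poisson processes superpose: combined rate λ = 1.5 + 0.47 = 1.97 per second.
Over the interval, μ = 1.97 × 3 = 5.91 (3 seconds).
P(N ≥ 6) = 1 − P(N ≤ 5) ≈ 0.5398.

0.5398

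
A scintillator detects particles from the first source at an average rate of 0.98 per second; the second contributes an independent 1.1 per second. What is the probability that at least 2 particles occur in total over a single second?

Independent Poisson processes superpose: combined rate λ = 0.98 + 1.1 = 2.08 per second.
So μ = 2.08.
P(N ≥ 2) = 1 − P(N ≤ 1) ≈ 0.6152.

0.6152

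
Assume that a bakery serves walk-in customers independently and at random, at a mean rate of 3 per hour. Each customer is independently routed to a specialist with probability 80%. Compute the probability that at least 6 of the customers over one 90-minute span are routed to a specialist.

0.1559

Thinning: the customers that are routed to a specialist themselves form a Poisson process with rate 0.8 × 3 = 2.4 per hour.
Over the interval, μ = 2.4 × 1.5 = 3.6 (a 90-minute span = 1.5 hours).
P(N ≥ 6) = 1 − P(N ≤ 5) ≈ 0.1559.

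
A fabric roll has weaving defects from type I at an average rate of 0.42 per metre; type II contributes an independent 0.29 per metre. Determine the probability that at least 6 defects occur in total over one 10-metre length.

Independent Poisson processes superpose: combined rate λ = 0.42 + 0.29 = 0.71 per metre.
Over the interval, μ = 0.71 × 10 = 7.1 (a 10-metre length = 10 metres).
P(N ≥ 6) = 1 − P(N ≤ 5) ≈ 0.7119.

0.7119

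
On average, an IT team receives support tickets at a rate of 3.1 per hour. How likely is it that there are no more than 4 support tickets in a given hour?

With mean μ = 3.1 per hour,
P(N ≤ 4) = Σ_{j=0}^{4} e^(−μ) μ^j/j! ≈ 0.7982.

0.7982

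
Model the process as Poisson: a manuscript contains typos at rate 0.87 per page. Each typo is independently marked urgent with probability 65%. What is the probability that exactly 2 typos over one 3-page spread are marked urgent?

Thinning: the typos that are marked urgent themselves form a Poisson process with rate 0.65 × 0.87 = 0.5655 per page.
Over the interval, μ = 0.5655 × 3 = 1.6965 (a 3-page spread = 3 pages).
P(N = 2) = e^(−1.6965) · 1.6965^2/2! ≈ 0.2638.

0.2638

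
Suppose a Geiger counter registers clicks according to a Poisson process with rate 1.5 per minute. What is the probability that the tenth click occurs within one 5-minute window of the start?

0.2236

Over the interval, μ = 1.5 × 5 = 7.5 (a 5-minute window = 5 minutes).
The tenth arrival falls in the interval iff at least 10 events occur there: P(S_10 ≤ t) = P(N ≥ 10) = 1 − P(N ≤ 9) ≈ 0.2236.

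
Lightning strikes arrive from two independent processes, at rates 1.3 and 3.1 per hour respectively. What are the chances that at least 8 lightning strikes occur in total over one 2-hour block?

Independent Poisson processes superpose: combined rate λ = 1.3 + 3.1 = 4.4 per hour.
Over the interval, μ = 4.4 × 2 = 8.8 (a 2-hour block = 2 hours).
P(N ≥ 8) = 1 − P(N ≤ 7) ≈ 0.6522.

0.6522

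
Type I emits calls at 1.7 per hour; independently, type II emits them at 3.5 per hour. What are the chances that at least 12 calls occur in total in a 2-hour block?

Independent Poisson processes superpose: combined rate λ = 1.7 + 3.5 = 5.2 per hour.
Over the interval, μ = 5.2 × 2 = 10.4 (a 2-hour block = 2 hours).
P(N ≥ 12) = 1 − P(N ≤ 11) ≈ 0.3495.

0.3495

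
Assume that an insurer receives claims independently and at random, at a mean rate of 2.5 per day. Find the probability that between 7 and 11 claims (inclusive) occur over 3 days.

Over the interval, μ = 2.5 × 3 = 7.5 (3 days).
P(7 ≤ N ≤ 11) = Σ_{j=7}^{11} e^(−7.5) · 7.5^j/j! ≈ 0.5426.

0.5426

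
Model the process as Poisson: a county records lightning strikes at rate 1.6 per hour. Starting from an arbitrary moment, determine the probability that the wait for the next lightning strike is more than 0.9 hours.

The wait for the next event is exponential with rate λ = 1.6 per hour.
P(T > 0.9) = e^(−λt) = e^(−1.6 × 0.9) = e^(−1.44) ≈ 0.2369.

0.2369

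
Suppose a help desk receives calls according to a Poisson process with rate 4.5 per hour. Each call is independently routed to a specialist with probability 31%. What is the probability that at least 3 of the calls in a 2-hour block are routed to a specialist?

0.5282

Thinning: the calls that are routed to a specialist themselves form a Poisson process with rate 0.31 × 4.5 = 1.395 per hour.
Over the interval, μ = 1.395 × 2 = 2.79 (a 2-hour block = 2 hours).
P(N ≥ 3) = 1 − P(N ≤ 2) ≈ 0.5282.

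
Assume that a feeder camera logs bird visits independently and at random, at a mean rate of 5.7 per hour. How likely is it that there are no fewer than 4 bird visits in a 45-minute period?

Over the interval, μ = 5.7 × 0.75 = 4.275 (a 45-minute period = 0.75 hours).
P(N ≥ 4) = 1 − P(N ≤ 3) = 1 − Σ_{j=0}^{3} e^(−μ) μ^j/j! ≈ 0.6183.

0.6183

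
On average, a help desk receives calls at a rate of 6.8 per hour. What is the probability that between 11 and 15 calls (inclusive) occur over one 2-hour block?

Over the interval, μ = 6.8 × 2 = 13.6 (a 2-hour block = 2 hours).
P(11 ≤ N ≤ 15) = Σ_{j=11}^{15} e^(−13.6) · 13.6^j/j! ≈ 0.5046.

0.5046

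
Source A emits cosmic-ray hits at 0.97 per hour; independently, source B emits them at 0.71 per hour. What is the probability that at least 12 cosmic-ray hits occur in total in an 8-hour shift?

Independent Poisson processes superpose: combined rate λ = 0.97 + 0.71 = 1.68 per hour.
Over the interval, μ = 1.68 × 8 = 13.44 (an 8-hour shift = 8 hours).
P(N ≥ 12) = 1 − P(N ≤ 11) ≈ 0.6899.

0.6899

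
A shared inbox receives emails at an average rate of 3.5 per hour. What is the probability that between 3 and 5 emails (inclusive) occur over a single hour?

With mean μ = 3.5 per hour,
P(3 ≤ N ≤ 5) = Σ_{j=3}^{5} e^(−3.5) · 3.5^j/j! ≈ 0.5368.

0.5368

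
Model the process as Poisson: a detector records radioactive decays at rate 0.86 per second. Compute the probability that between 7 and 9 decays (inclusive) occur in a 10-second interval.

Over the interval, μ = 0.86 × 10 = 8.6 (a 10-second interval = 10 seconds).
P(7 ≤ N ≤ 9) = Σ_{j=7}^{9} e^(−8.6) · 8.6^j/j! ≈ 0.3943.

0.3943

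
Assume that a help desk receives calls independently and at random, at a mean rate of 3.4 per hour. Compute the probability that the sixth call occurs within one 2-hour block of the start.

Over the interval, μ = 3.4 × 2 = 6.8 (a 2-hour block = 2 hours).
The sixth arrival falls in the interval iff at least 6 events occur there: P(S_6 ≤ t) = P(N ≥ 6) = 1 − P(N ≤ 5) ≈ 0.6730.

0.6730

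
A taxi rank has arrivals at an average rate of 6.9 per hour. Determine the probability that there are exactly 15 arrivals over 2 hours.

Over the interval, μ = 6.9 × 2 = 13.8 (2 hours).
P(N = 15) = e^(−μ) μ^15/15! = e^(−13.8) · 13.8^15/1307674368000 ≈ 0.0974.

0.0974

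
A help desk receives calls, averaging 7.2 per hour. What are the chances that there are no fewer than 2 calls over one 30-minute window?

0.8743

Over the interval, μ = 7.2 × 0.5 = 3.6 (a 30-minute window = 0.5 hours).
P(N ≥ 2) = 1 − P(N ≤ 1) = 1 − Σ_{j=0}^{1} e^(−μ) μ^j/j! ≈ 0.8743.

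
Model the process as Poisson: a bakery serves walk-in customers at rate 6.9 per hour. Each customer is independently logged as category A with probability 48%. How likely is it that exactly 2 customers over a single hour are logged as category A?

Thinning: the customers that are logged as category A themselves form a Poisson process with rate 0.48 × 6.9 = 3.312 per hour.
So μ = 3.312.
P(N = 2) = e^(−3.312) · 3.312^2/2! ≈ 0.1999.

0.1999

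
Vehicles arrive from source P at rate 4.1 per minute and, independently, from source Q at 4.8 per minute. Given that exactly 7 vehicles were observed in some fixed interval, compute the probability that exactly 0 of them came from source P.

0.0133

Given the total, each event is independently from source P with probability p = λ_P/(λ_P+λ_Q) = 4.1/8.9 ≈ 0.4607.
So K ~ Binomial(7, 4.1/8.9): P(K = 0) = C(7,0) · (4.1/8.9)^0 · (4.8/8.9)^7 ≈ 0.0133.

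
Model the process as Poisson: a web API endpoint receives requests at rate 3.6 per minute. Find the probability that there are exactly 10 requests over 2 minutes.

Over the interval, μ = 3.6 × 2 = 7.2 (2 minutes).
P(N = 10) = e^(−μ) μ^10/10! = e^(−7.2) · 7.2^10/3628800 ≈ 0.0770.

0.0770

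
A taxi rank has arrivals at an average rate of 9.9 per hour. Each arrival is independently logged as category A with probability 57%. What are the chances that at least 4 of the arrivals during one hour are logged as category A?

Thinning: the arrivals that are logged as category A themselves form a Poisson process with rate 0.57 × 9.9 = 5.643 per hour.
So μ = 5.643.
P(N ≥ 4) = 1 − P(N ≤ 3) ≈ 0.8140.

0.8140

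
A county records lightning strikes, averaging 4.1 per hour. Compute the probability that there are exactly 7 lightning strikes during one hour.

0.0640

With mean μ = 4.1 per hour,
P(N = 7) = e^(−μ) μ^7/7! = e^(−4.1) · 4.1^7/5040 ≈ 0.0640.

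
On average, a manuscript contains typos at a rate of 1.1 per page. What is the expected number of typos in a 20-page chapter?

22

E[N] = λt = 1.1 × 20 = 22 (a 20-page chapter = 20 pages).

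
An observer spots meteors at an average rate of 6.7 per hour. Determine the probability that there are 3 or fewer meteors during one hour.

With mean μ = 6.7 per hour,
P(N ≤ 3) = Σ_{j=0}^{3} e^(−μ) μ^j/j! ≈ 0.0988.

0.0988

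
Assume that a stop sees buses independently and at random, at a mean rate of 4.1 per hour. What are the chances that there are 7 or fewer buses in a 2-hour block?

Over the interval, μ = 4.1 × 2 = 8.2 (a 2-hour block = 2 hours).
P(N ≤ 7) = Σ_{j=0}^{7} e^(−μ) μ^j/j! ≈ 0.4254.

0.4254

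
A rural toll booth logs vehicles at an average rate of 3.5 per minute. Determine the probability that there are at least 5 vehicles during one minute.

0.2746

With mean μ = 3.5 per minute,
P(N ≥ 5) = 1 − P(N ≤ 4) = 1 − Σ_{j=0}^{4} e^(−μ) μ^j/j! ≈ 0.2746.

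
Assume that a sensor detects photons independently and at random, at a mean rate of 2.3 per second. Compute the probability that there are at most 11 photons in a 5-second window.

0.5198

Over the interval, μ = 2.3 × 5 = 11.5 (a 5-second window = 5 seconds).
P(N ≤ 11) = Σ_{j=0}^{11} e^(−μ) μ^j/j! ≈ 0.5198.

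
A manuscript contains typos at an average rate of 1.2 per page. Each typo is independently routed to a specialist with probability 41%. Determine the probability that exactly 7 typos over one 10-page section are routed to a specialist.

0.1011

Thinning: the typos that are routed to a specialist themselves form a Poisson process with rate 0.41 × 1.2 = 0.492 per page.
Over the interval, μ = 0.492 × 10 = 4.92 (a 10-page section = 10 pages).
P(N = 7) = e^(−4.92) · 4.92^7/7! ≈ 0.1011.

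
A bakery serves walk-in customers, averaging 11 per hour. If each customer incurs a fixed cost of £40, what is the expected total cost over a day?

£10560

E[N] = 11 × 24 = 264 (a day = 24 hours); E[cost] = 264 × £40 = £10560.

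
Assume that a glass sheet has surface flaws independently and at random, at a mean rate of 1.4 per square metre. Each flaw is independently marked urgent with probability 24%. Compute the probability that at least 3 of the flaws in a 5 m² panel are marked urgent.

Thinning: the flaws that are marked urgent themselves form a Poisson process with rate 0.24 × 1.4 = 0.336 per square metre.
Over the interval, μ = 0.336 × 5 = 1.68 (a 5 m² panel = 5 square metres).
P(N ≥ 3) = 1 − P(N ≤ 2) ≈ 0.2375.

0.2375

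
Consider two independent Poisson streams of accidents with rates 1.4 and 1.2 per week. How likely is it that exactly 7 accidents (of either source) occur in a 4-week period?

Independent Poisson processes superpose: combined rate λ = 1.4 + 1.2 = 2.6 per week.
Over the interval, μ = 2.6 × 4 = 10.4 (a 4-week period = 4 weeks).
P(N = 7) = e^(−10.4) · 10.4^7/7! ≈ 0.0795.

0.0795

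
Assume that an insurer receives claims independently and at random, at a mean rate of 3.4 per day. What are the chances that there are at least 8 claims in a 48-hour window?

Over the interval, μ = 3.4 × 2 = 6.8 (a 48-hour window = 2 days).
P(N ≥ 8) = 1 − P(N ≤ 7) = 1 − Σ_{j=0}^{7} e^(−μ) μ^j/j! ≈ 0.3715.

0.3715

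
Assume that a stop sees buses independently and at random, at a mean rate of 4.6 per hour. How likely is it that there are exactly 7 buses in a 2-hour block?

0.1118

Over the interval, μ = 4.6 × 2 = 9.2 (a 2-hour block = 2 hours).
P(N = 7) = e^(−μ) μ^7/7! = e^(−9.2) · 9.2^7/5040 ≈ 0.1118.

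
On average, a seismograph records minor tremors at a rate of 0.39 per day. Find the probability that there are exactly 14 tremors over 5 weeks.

Over the interval, μ = 0.39 × 35 = 13.65 (5 weeks = 35 days).
P(N = 14) = e^(−μ) μ^14/14! = e^(−13.65) · 13.65^14/87178291200 ≈ 0.1055.

0.1055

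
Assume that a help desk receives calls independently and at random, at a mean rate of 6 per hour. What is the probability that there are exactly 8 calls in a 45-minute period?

Over the interval, μ = 6 × 0.75 = 4.5 (a 45-minute period = 0.75 hours).
P(N = 8) = e^(−μ) μ^8/8! = e^(−4.5) · 4.5^8/40320 ≈ 0.0463.

0.0463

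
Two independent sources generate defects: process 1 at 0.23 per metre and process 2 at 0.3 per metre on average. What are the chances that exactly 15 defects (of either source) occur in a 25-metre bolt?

0.0917

Independent Poisson processes superpose: combined rate λ = 0.23 + 0.3 = 0.53 per metre.
Over the interval, μ = 0.53 × 25 = 13.25 (a 25-metre bolt = 25 metres).
P(N = 15) = e^(−13.25) · 13.25^15/15! ≈ 0.0917.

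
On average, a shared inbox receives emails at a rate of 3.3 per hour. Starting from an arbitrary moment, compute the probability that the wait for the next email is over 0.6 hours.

0.1381

The wait for the next event is exponential with rate λ = 3.3 per hour.
P(T > 0.6) = e^(−λt) = e^(−3.3 × 0.6) = e^(−1.98) ≈ 0.1381.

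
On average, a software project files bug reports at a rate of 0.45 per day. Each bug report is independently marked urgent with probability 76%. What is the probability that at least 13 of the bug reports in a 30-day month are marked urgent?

Thinning: the bug reports that are marked urgent themselves form a Poisson process with rate 0.76 × 0.45 = 0.342 per day.
Over the interval, μ = 0.342 × 30 = 10.26 (a 30-day month = 30 days).
P(N ≥ 13) = 1 − P(N ≤ 12) ≈ 0.2337.

0.2337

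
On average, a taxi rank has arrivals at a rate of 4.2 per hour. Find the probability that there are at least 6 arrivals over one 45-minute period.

Over the interval, μ = 4.2 × 0.75 = 3.15 (a 45-minute period = 0.75 hours).
P(N ≥ 6) = 1 − P(N ≤ 5) = 1 − Σ_{j=0}^{5} e^(−μ) μ^j/j! ≈ 0.0998.

0.0998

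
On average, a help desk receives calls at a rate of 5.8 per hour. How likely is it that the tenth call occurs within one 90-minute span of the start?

0.3731

Over the interval, μ = 5.8 × 1.5 = 8.7 (a 90-minute span = 1.5 hours).
The tenth arrival falls in the interval iff at least 10 events occur there: P(S_10 ≤ t) = P(N ≥ 10) = 1 − P(N ≤ 9) ≈ 0.3731.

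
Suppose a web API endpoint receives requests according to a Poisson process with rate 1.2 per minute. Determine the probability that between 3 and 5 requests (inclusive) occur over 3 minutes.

Over the interval, μ = 1.2 × 3 = 3.6 (3 minutes).
P(3 ≤ N ≤ 5) = Σ_{j=3}^{5} e^(−3.6) · 3.6^j/j! ≈ 0.5414.

0.5414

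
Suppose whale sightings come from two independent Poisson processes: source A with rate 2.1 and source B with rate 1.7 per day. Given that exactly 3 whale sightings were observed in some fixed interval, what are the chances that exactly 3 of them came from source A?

0.1688

Given the total, each event is independently from source A with probability p = λ_A/(λ_A+λ_B) = 2.1/3.8 ≈ 0.5526.
So K ~ Binomial(3, 2.1/3.8): P(K = 3) = C(3,3) · (2.1/3.8)^3 · (1.7/3.8)^0 ≈ 0.1688.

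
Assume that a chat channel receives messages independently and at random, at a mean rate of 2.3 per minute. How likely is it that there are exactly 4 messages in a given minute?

0.1169

With mean μ = 2.3 per minute,
P(N = 4) = e^(−μ) μ^4/4! = e^(−2.3) · 2.3^4/24 ≈ 0.1169.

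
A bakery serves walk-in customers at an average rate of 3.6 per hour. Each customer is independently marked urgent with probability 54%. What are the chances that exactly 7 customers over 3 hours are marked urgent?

0.1335

Thinning: the customers that are marked urgent themselves form a Poisson process with rate 0.54 × 3.6 = 1.944 per hour.
Over the interval, μ = 1.944 × 3 = 5.832 (3 hours).
P(N = 7) = e^(−5.832) · 5.832^7/7! ≈ 0.1335.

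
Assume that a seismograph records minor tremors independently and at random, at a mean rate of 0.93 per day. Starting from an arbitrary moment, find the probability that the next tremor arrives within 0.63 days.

0.4434

Inter-arrival times are exponential with rate λ = 0.93 per day.
P(T ≤ 0.63) = 1 − e^(−λt) = 1 − e^(−0.93 × 0.63) = 1 − e^(−0.5859) ≈ 0.4434.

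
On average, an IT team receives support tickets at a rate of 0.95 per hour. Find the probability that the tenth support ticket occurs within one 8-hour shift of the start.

Over the interval, μ = 0.95 × 8 = 7.6 (an 8-hour shift = 8 hours).
The tenth arrival falls in the interval iff at least 10 events occur there: P(S_10 ≤ t) = P(N ≥ 10) = 1 − P(N ≤ 9) ≈ 0.2351.

0.2351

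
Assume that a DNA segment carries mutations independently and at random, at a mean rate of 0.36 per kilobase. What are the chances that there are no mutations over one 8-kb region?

Over the interval, μ = 0.36 × 8 = 2.88 (an 8-kb region = 8 kilobases).
P(N = 0) = e^(−μ) μ^0/0! = e^(−2.88) · 2.88^0/1 ≈ 0.0561.

0.0561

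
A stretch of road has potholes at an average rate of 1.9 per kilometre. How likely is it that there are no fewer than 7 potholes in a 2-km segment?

Over the interval, μ = 1.9 × 2 = 3.8 (a 2-km segment = 2 kilometres).
P(N ≥ 7) = 1 − P(N ≤ 6) = 1 − Σ_{j=0}^{6} e^(−μ) μ^j/j! ≈ 0.0909.

0.0909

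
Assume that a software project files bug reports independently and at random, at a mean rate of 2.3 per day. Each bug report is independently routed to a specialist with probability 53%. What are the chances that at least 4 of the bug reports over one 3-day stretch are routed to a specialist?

Thinning: the bug reports that are routed to a specialist themselves form a Poisson process with rate 0.53 × 2.3 = 1.219 per day.
Over the interval, μ = 1.219 × 3 = 3.657 (a 3-day stretch = 3 days).
P(N ≥ 4) = 1 − P(N ≤ 3) ≈ 0.4968.

0.4968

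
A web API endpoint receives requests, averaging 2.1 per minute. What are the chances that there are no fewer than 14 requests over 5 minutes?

Over the interval, μ = 2.1 × 5 = 10.5 (5 minutes).
P(N ≥ 14) = 1 − P(N ≤ 13) = 1 − Σ_{j=0}^{13} e^(−μ) μ^j/j! ≈ 0.1747.

0.1747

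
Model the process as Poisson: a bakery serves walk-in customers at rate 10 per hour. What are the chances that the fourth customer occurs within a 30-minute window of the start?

Over the interval, μ = 10 × 0.5 = 5 (a 30-minute window = 0.5 hours).
The fourth arrival falls in the interval iff at least 4 events occur there: P(S_4 ≤ t) = P(N ≥ 4) = 1 − P(N ≤ 3) ≈ 0.7350.

0.7350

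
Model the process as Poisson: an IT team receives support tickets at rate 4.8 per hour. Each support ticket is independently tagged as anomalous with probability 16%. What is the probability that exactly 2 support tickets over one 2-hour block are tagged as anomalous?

0.2539

Thinning: the support tickets that are tagged as anomalous themselves form a Poisson process with rate 0.16 × 4.8 = 0.768 per hour.
Over the interval, μ = 0.768 × 2 = 1.536 (a 2-hour block = 2 hours).
P(N = 2) = e^(−1.536) · 1.536^2/2! ≈ 0.2539.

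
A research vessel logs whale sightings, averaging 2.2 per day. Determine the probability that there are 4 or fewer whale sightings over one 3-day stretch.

0.2127

Over the interval, μ = 2.2 × 3 = 6.6 (a 3-day stretch = 3 days).
P(N ≤ 4) = Σ_{j=0}^{4} e^(−μ) μ^j/j! ≈ 0.2127.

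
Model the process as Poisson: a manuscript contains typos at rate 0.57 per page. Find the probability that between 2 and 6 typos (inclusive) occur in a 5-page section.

Over the interval, μ = 0.57 × 5 = 2.85 (a 5-page section = 5 pages).
P(2 ≤ N ≤ 6) = Σ_{j=2}^{6} e^(−2.85) · 2.85^j/j! ≈ 0.7508.

0.7508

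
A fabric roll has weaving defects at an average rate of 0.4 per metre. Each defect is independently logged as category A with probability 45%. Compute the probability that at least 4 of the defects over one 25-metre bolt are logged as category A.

0.6577

Thinning: the defects that are logged as category A themselves form a Poisson process with rate 0.45 × 0.4 = 0.18 per metre.
Over the interval, μ = 0.18 × 25 = 4.5 (a 25-metre bolt = 25 metres).
P(N ≥ 4) = 1 − P(N ≤ 3) ≈ 0.6577.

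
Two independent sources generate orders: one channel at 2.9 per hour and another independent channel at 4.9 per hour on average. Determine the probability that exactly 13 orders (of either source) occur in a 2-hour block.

0.0874

Independent Poisson processes superpose: combined rate λ = 2.9 + 4.9 = 7.8 per hour.
Over the interval, μ = 7.8 × 2 = 15.6 (a 2-hour block = 2 hours).
P(N = 13) = e^(−15.6) · 15.6^13/13! ≈ 0.0874.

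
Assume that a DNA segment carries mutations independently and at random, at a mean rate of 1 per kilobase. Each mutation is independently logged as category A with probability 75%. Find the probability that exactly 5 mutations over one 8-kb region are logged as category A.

Thinning: the mutations that are logged as category A themselves form a Poisson process with rate 0.75 × 1 = 0.75 per kilobase.
Over the interval, μ = 0.75 × 8 = 6 (an 8-kb region = 8 kilobases).
P(N = 5) = e^(−6) · 6^5/5! ≈ 0.1606.

0.1606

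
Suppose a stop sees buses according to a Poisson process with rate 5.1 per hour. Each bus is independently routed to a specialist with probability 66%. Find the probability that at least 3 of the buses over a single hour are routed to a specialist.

Thinning: the buses that are routed to a specialist themselves form a Poisson process with rate 0.66 × 5.1 = 3.366 per hour.
So μ = 3.366.
P(N ≥ 3) = 1 − P(N ≤ 2) ≈ 0.6537.

0.6537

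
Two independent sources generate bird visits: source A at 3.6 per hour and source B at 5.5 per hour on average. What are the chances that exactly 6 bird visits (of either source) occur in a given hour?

Independent Poisson processes superpose: combined rate λ = 3.6 + 5.5 = 9.1 per hour.
So μ = 9.1.
P(N = 6) = e^(−9.1) · 9.1^6/6! ≈ 0.0881.

0.0881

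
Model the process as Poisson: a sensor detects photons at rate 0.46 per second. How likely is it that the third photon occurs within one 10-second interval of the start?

0.8374

Over the interval, μ = 0.46 × 10 = 4.6 (a 10-second interval = 10 seconds).
The third arrival falls in the interval iff at least 3 events occur there: P(S_3 ≤ t) = P(N ≥ 3) = 1 − P(N ≤ 2) ≈ 0.8374.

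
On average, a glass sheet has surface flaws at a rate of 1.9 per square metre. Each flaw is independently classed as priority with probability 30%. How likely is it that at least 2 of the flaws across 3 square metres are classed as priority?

Thinning: the flaws that are classed as priority themselves form a Poisson process with rate 0.3 × 1.9 = 0.57 per square metre.
Over the interval, μ = 0.57 × 3 = 1.71 (3 square metres).
P(N ≥ 2) = 1 − P(N ≤ 1) ≈ 0.5099.

0.5099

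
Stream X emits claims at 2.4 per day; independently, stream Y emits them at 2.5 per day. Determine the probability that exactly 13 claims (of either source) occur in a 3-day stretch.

Independent Poisson processes superpose: combined rate λ = 2.4 + 2.5 = 4.9 per day.
Over the interval, μ = 4.9 × 3 = 14.7 (a 3-day stretch = 3 days).
P(N = 13) = e^(−14.7) · 14.7^13/13! ≈ 0.0992.

0.0992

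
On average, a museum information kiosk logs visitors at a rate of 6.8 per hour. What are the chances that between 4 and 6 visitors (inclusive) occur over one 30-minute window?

0.3838

Over the interval, μ = 6.8 × 0.5 = 3.4 (a 30-minute window = 0.5 hours).
P(4 ≤ N ≤ 6) = Σ_{j=4}^{6} e^(−3.4) · 3.4^j/j! ≈ 0.3838.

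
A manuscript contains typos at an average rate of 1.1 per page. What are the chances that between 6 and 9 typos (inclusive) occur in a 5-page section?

Over the interval, μ = 1.1 × 5 = 5.5 (a 5-page section = 5 pages).
P(6 ≤ N ≤ 9) = Σ_{j=6}^{9} e^(−5.5) · 5.5^j/j! ≈ 0.4173.

0.4173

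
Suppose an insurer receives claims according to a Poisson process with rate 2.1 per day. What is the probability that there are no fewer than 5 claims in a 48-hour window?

Over the interval, μ = 2.1 × 2 = 4.2 (a 48-hour window = 2 days).
P(N ≥ 5) = 1 − P(N ≤ 4) = 1 − Σ_{j=0}^{4} e^(−μ) μ^j/j! ≈ 0.4102.

0.4102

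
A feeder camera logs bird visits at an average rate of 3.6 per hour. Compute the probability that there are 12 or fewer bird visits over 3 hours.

0.7104

Over the interval, μ = 3.6 × 3 = 10.8 (3 hours).
P(N ≤ 12) = Σ_{j=0}^{12} e^(−μ) μ^j/j! ≈ 0.7104.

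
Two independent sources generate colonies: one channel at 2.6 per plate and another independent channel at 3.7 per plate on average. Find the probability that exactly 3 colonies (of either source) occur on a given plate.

Independent Poisson processes superpose: combined rate λ = 2.6 + 3.7 = 6.3 per plate.
So μ = 6.3.
P(N = 3) = e^(−6.3) · 6.3^3/3! ≈ 0.0765.

0.0765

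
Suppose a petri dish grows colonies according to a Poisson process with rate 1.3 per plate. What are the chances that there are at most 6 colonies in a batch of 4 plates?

Over the interval, μ = 1.3 × 4 = 5.2 (a batch of 4 plates = 4 plates).
P(N ≤ 6) = Σ_{j=0}^{6} e^(−μ) μ^j/j! ≈ 0.7324.

0.7324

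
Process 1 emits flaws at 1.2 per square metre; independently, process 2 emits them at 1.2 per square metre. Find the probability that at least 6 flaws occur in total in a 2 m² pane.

Independent Poisson processes superpose: combined rate λ = 1.2 + 1.2 = 2.4 per square metre.
Over the interval, μ = 2.4 × 2 = 4.8 (a 2 m² pane = 2 square metres).
P(N ≥ 6) = 1 − P(N ≤ 5) ≈ 0.3490.

0.3490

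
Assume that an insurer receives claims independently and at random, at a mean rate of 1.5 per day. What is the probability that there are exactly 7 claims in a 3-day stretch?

0.0824

Over the interval, μ = 1.5 × 3 = 4.5 (a 3-day stretch = 3 days).
P(N = 7) = e^(−μ) μ^7/7! = e^(−4.5) · 4.5^7/5040 ≈ 0.0824.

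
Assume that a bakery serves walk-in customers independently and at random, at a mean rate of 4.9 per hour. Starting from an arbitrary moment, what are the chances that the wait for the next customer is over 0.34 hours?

The wait for the next event is exponential with rate λ = 4.9 per hour.
P(T > 0.34) = e^(−λt) = e^(−4.9 × 0.34) = e^(−1.666) ≈ 0.1890.

0.1890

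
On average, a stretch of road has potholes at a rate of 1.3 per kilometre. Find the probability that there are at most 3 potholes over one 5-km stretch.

Over the interval, μ = 1.3 × 5 = 6.5 (a 5-km stretch = 5 kilometres).
P(N ≤ 3) = Σ_{j=0}^{3} e^(−μ) μ^j/j! ≈ 0.1118.

0.1118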